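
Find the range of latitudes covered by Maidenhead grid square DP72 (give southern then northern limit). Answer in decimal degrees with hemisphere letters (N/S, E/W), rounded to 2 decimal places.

62.00° N, 63.00° N

Field D=3, P=15: +3·20° lon, +15·10° lat → SW at lon -120°, lat 60°.
Square 7, 2: +7·2° lon, +2·1° lat → SW at lon -106°, lat 62°.
Cell spans 2° lon × 1° lat.
south 62.00° N, north 63.00° N.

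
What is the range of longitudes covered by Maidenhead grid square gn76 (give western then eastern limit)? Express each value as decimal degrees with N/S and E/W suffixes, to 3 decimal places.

46.000° W, 44.000° W

Field G=6, N=13: +6·20° lon, +13·10° lat → SW at lon -60°, lat 40°.
Square 7, 6: +7·2° lon, +6·1° lat → SW at lon -46°, lat 46°.
Cell spans 2° lon × 1° lat.
west 46.000° W, east 44.000° W.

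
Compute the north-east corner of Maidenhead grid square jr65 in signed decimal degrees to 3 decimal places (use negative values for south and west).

Field J=9, R=17: +9·20° lon, +17·10° lat → SW at lon 0°, lat 80°.
Square 6, 5: +6·2° lon, +5·1° lat → SW at lon 12°, lat 85°.
Cell spans 2° lon × 1° lat. NE corner is SW corner plus one full cell.
latitude 86.000, longitude 14.000.

86.000, 14.000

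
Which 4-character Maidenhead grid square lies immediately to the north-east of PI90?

QI01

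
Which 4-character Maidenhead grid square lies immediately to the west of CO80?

CO70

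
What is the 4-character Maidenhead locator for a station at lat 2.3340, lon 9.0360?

JJ42

Add 180° to longitude and 90° to latitude: 189.04, 92.33.
Field: lon ⌊189.04/20⌋ = 9 → J; lat ⌊92.33/10⌋ = 9 → J.
Square: lon ⌊9.04/2⌋ = 4; lat ⌊2.33/1⌋ = 2.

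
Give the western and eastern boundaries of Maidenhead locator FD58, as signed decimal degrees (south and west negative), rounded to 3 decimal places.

Field F=5, D=3: +5·20° lon, +3·10° lat → SW at lon -80°, lat -60°.
Square 5, 8: +5·2° lon, +8·1° lat → SW at lon -70°, lat -52°.
Cell spans 2° lon × 1° lat.
west -70.000, east -68.000.

-70.000, -68.000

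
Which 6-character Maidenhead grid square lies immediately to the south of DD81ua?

DD80ux

Latitude subsquare a = 0; −1 → -1, wraps to 23 = x, carry into square.
Latitude square 1; −1 → 0.
The longitude characters are unchanged.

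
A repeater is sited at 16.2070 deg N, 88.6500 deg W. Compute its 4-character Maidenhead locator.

EK56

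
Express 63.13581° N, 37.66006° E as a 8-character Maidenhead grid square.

KP83td92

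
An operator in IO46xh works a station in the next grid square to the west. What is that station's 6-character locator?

IO46wh

Longitude subsquare x = 23; −1 → 22 = w.
The latitude characters are unchanged.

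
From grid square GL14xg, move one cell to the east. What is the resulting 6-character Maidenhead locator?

GL24ag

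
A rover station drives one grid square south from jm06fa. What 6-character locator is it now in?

JM05fx

Latitude subsquare a = 0; −1 → -1, wraps to 23 = x, carry into square.
Latitude square 6; −1 → 5.
The longitude characters are unchanged.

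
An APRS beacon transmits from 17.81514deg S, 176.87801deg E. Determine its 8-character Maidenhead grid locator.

Offset from 180°W / 90°S: lon 356.87801°, lat 72.18486°.
Field: lon ⌊356.87801/20⌋ = 17 → R; lat ⌊72.18486/10⌋ = 7 → H.
Square: lon ⌊16.87801/2⌋ = 8; lat ⌊2.18486/1⌋ = 2.
Subsquare: lon ⌊0.87801/0.0833333⌋ = 10 → k; lat ⌊0.18486/0.0416667⌋ = 4 → e.
Extended square: lon ⌊0.04468/0.00833333⌋ = 5; lat ⌊0.01819/0.00416667⌋ = 4.

RH82ke54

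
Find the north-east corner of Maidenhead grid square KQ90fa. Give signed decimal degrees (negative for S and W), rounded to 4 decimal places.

70.0417, 38.5000

Field K=10, Q=16: +10·20° lon, +16·10° lat → SW at lon 20°, lat 70°.
Square 9, 0: +9·2° lon, +0·1° lat → SW at lon 38°, lat 70°.
Subsquare f=5, a=0: +5·0.0833333° lon, +0·0.0416667° lat → SW at lon 38.4167°, lat 70°.
Cell spans 0.0833333° lon × 0.0416667° lat. NE corner is SW corner plus one full cell.
latitude 70.0417, longitude 38.5000.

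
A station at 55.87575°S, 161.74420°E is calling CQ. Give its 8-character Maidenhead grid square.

Shift to the Maidenhead origin (180°W, 90°S): lon 341.74420, lat 34.12425.
Field (20°×10°, letters A–R): lon ⌊341.74420/20⌋ = 17 → R; lat ⌊34.12425/10⌋ = 3 → D.
Square (2°×1°, digits 0–9): lon ⌊1.74420/2⌋ = 0; lat ⌊4.12425/1⌋ = 4.
Subsquare (5′×2.5′, letters a–x): lon ⌊1.74420/0.0833333⌋ = 20 → u; lat ⌊0.12425/0.0416667⌋ = 2 → c.
Extended square (30″×15″, digits 0–9): lon ⌊0.07753/0.00833333⌋ = 9; lat ⌊0.04092/0.00416667⌋ = 9.

RD04uc99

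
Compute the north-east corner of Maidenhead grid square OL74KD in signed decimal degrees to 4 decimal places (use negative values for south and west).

24.1667, 114.9167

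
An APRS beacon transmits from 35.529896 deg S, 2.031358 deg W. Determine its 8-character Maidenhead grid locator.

Shift to the Maidenhead origin (180°W, 90°S): lon 177.96864, lat 54.47010.
Field: lon ⌊177.96864/20⌋ = 8 → I; lat ⌊54.47010/10⌋ = 5 → F.
Square: lon ⌊17.96864/2⌋ = 8; lat ⌊4.47010/1⌋ = 4.
Subsquare: lon ⌊1.96864/0.0833333⌋ = 23 → x; lat ⌊0.47010/0.0416667⌋ = 11 → l.
Extended square: lon ⌊0.05198/0.00833333⌋ = 6; lat ⌊0.01177/0.00416667⌋ = 2.

IF84xl62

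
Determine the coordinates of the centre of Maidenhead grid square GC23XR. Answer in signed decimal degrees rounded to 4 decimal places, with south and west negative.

-66.2708, -54.0417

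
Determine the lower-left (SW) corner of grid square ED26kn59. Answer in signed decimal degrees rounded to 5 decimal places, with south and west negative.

-53.42083, -95.12500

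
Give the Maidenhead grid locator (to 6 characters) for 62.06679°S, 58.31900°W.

GC07uw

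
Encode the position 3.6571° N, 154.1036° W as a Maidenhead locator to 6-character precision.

BJ23wp

Add 180° to longitude and 90° to latitude: 25.8964, 93.6571.
Field (20°×10°, letters A–R): 25.8964/20 → 1 → B, 93.6571/10 → 9 → J; chars BJ.
Square (2°×1°, digits 0–9): 5.8964/2 → 2, 3.6571/1 → 3; chars 23.
Subsquare (5′×2.5′, letters a–x): 1.8964/0.0833333 → 22 → w, 0.6571/0.0416667 → 15 → p; chars wp.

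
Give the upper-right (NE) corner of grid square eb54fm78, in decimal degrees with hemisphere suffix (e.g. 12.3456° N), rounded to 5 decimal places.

Field E=4, B=1: +4·20° lon, +1·10° lat → SW at lon -100°, lat -80°.
Square 5, 4: +5·2° lon, +4·1° lat → SW at lon -90°, lat -76°.
Subsquare f=5, m=12: +5·0.0833333° lon, +12·0.0416667° lat → SW at lon -89.5833°, lat -75.5°.
Extended square 7, 8: +7·0.00833333° lon, +8·0.00416667° lat → SW at lon -89.525°, lat -75.4667°.
Cell spans 0.00833333° lon × 0.00416667° lat. NE corner is SW corner plus one full cell.
latitude 75.46250° S, longitude 89.51667° W.

75.46250° S, 89.51667° W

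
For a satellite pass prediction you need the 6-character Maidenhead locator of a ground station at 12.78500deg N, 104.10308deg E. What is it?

OK22bs

Shift to the Maidenhead origin (180°W, 90°S): lon 284.1031, lat 102.7850.
Field (20°×10°, letters A–R): lon ⌊284.1031/20⌋ = 14 → O; lat ⌊102.7850/10⌋ = 10 → K.
Square (2°×1°, digits 0–9): lon ⌊4.1031/2⌋ = 2; lat ⌊2.7850/1⌋ = 2.
Subsquare (5′×2.5′, letters a–x): lon ⌊0.1031/0.0833333⌋ = 1 → b; lat ⌊0.7850/0.0416667⌋ = 18 → s.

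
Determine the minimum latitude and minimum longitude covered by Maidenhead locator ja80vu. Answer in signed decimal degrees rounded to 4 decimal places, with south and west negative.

Field J=9, A=0: +9·20° lon, +0·10° lat → SW at lon 0°, lat -90°.
Square 8, 0: +8·2° lon, +0·1° lat → SW at lon 16°, lat -90°.
Subsquare v=21, u=20: +21·0.0833333° lon, +20·0.0416667° lat → SW at lon 17.75°, lat -89.1667°.
latitude -89.1667, longitude 17.7500.

-89.1667, 17.7500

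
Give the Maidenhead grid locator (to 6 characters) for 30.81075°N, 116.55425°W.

Add 180° to longitude and 90° to latitude: 63.4458, 120.8107.
Field: lon ⌊63.4458/20⌋ = 3 → D; lat ⌊120.8107/10⌋ = 12 → M.
Square: lon ⌊3.4458/2⌋ = 1; lat ⌊0.8107/1⌋ = 0.
Subsquare: lon ⌊1.4458/0.0833333⌋ = 17 → r; lat ⌊0.8107/0.0416667⌋ = 19 → t.

DM10rt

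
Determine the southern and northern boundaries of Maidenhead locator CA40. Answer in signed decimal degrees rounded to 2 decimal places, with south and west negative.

-90.00, -89.00

Field C=2, A=0: +2·20° lon, +0·10° lat → SW at lon -140°, lat -90°.
Square 4, 0: +4·2° lon, +0·1° lat → SW at lon -132°, lat -90°.
Cell spans 2° lon × 1° lat.
south -90.00, north -89.00.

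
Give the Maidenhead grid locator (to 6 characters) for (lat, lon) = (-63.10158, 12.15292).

Shift to the Maidenhead origin (180°W, 90°S): lon 192.1529, lat 26.8984.
Field: 192.1529/20 → 9 → J, 26.8984/10 → 2 → C; chars JC.
Square: 12.1529/2 → 6, 6.8984/1 → 6; chars 66.
Subsquare: 0.1529/0.0833333 → 1 → b, 0.8984/0.0416667 → 21 → v; chars bv.

JC66bv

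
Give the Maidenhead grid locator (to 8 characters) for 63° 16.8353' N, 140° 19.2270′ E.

QP03dg87

Add 180° to longitude and 90° to latitude: 320.32045, 153.28059.
Field: lon ⌊320.32045/20⌋ = 16 → Q; lat ⌊153.28059/10⌋ = 15 → P.
Square: lon ⌊0.32045/2⌋ = 0; lat ⌊3.28059/1⌋ = 3.
Subsquare: lon ⌊0.32045/0.0833333⌋ = 3 → d; lat ⌊0.28059/0.0416667⌋ = 6 → g.
Extended square: lon ⌊0.07045/0.00833333⌋ = 8; lat ⌊0.03059/0.00416667⌋ = 7.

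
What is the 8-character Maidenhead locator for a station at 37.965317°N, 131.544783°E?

Shift to the Maidenhead origin (180°W, 90°S): lon 311.54478, lat 127.96532.
Field: lon ⌊311.54478/20⌋ = 15 → P; lat ⌊127.96532/10⌋ = 12 → M.
Square: lon ⌊11.54478/2⌋ = 5; lat ⌊7.96532/1⌋ = 7.
Subsquare: lon ⌊1.54478/0.0833333⌋ = 18 → s; lat ⌊0.96532/0.0416667⌋ = 23 → x.
Extended square: lon ⌊0.04478/0.00833333⌋ = 5; lat ⌊0.00698/0.00416667⌋ = 1.

PM57sx51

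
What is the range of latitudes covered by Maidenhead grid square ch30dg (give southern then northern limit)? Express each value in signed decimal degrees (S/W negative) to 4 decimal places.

-19.7500, -19.7083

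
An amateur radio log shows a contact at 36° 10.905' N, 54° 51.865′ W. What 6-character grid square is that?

Add 180° to longitude and 90° to latitude: 125.1356, 126.1817.
Field: lon ⌊125.1356/20⌋ = 6 → G; lat ⌊126.1817/10⌋ = 12 → M.
Square: lon ⌊5.1356/2⌋ = 2; lat ⌊6.1817/1⌋ = 6.
Subsquare: lon ⌊1.1356/0.0833333⌋ = 13 → n; lat ⌊0.1817/0.0416667⌋ = 4 → e.

GM26ne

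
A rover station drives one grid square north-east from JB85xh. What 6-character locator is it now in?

JB95ai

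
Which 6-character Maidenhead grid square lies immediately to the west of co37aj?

CO27xj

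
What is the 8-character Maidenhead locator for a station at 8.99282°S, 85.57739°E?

Add 180° to longitude and 90° to latitude: 265.57739, 81.00718.
Field: 265.57739/20 → 13 → N, 81.00718/10 → 8 → I; chars NI.
Square: 5.57739/2 → 2, 1.00718/1 → 1; chars 21.
Subsquare: 1.57739/0.0833333 → 18 → s, 0.00718/0.0416667 → 0 → a; chars sa.
Extended square: 0.07739/0.00833333 → 9, 0.00718/0.00416667 → 1; chars 91.

NI21sa91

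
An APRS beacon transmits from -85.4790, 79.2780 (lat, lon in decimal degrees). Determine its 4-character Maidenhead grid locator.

MA94

Offset from 180°W / 90°S: lon 259.28°, lat 4.52°.
Field: lon ⌊259.28/20⌋ = 12 → M; lat ⌊4.52/10⌋ = 0 → A.
Square: lon ⌊19.28/2⌋ = 9; lat ⌊4.52/1⌋ = 4.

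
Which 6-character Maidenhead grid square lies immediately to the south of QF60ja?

Latitude subsquare a = 0; −1 → -1, wraps to 23 = x, carry into square.
Latitude square 0; −1 → -1, wraps to 9, carry into field.
Latitude field F = 5; −1 → 4 = E.
The longitude characters are unchanged.

QE69jx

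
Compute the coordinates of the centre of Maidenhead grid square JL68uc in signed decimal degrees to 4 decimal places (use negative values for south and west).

Field J=9, L=11: +9·20° lon, +11·10° lat → SW at lon 0°, lat 20°.
Square 6, 8: +6·2° lon, +8·1° lat → SW at lon 12°, lat 28°.
Subsquare u=20, c=2: +20·0.0833333° lon, +2·0.0416667° lat → SW at lon 13.6667°, lat 28.0833°.
Cell spans 0.0833333° lon × 0.0416667° lat. Centre is SW corner plus half of each.
latitude 28.1042, longitude 13.7083.

28.1042, 13.7083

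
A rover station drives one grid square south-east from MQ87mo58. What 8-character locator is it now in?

MQ87mo67

Longitude extended square 5; +1 → 6.
Latitude extended square 8; −1 → 7.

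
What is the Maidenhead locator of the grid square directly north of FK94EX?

Latitude subsquare x = 23; +1 → 24, wraps to 0 = a, carry into square.
Latitude square 4; +1 → 5.
The longitude characters are unchanged.

FK95ea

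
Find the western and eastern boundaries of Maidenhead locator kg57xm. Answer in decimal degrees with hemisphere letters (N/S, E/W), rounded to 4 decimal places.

31.9167° E, 32.0000° E

Field K=10, G=6: +10·20° lon, +6·10° lat → SW at lon 20°, lat -30°.
Square 5, 7: +5·2° lon, +7·1° lat → SW at lon 30°, lat -23°.
Subsquare x=23, m=12: +23·0.0833333° lon, +12·0.0416667° lat → SW at lon 31.9167°, lat -22.5°.
Cell spans 0.0833333° lon × 0.0416667° lat.
west 31.9167° E, east 32.0000° E.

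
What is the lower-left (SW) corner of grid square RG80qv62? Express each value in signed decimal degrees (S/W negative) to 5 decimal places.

Field R=17, G=6: +17·20° lon, +6·10° lat → SW at lon 160°, lat -30°.
Square 8, 0: +8·2° lon, +0·1° lat → SW at lon 176°, lat -30°.
Subsquare q=16, v=21: +16·0.0833333° lon, +21·0.0416667° lat → SW at lon 177.333°, lat -29.125°.
Extended square 6, 2: +6·0.00833333° lon, +2·0.00416667° lat → SW at lon 177.383°, lat -29.1167°.
latitude -29.11667, longitude 177.38333.

-29.11667, 177.38333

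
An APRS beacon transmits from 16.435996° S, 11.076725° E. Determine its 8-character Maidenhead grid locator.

JH53mn95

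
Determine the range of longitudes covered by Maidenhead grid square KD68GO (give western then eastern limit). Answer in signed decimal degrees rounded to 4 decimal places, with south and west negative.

32.5000, 32.5833

Field K=10, D=3: +10·20° lon, +3·10° lat → SW at lon 20°, lat -60°.
Square 6, 8: +6·2° lon, +8·1° lat → SW at lon 32°, lat -52°.
Subsquare g=6, o=14: +6·0.0833333° lon, +14·0.0416667° lat → SW at lon 32.5°, lat -51.4167°.
Cell spans 0.0833333° lon × 0.0416667° lat.
west 32.5000, east 32.5833.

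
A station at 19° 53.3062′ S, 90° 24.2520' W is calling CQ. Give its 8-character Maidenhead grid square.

EH40tc16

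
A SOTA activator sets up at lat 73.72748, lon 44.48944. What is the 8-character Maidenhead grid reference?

Add 180° to longitude and 90° to latitude: 224.48944, 163.72748.
Field (20°×10°, letters A–R): 224.48944/20 → 11 → L, 163.72748/10 → 16 → Q; chars LQ.
Square (2°×1°, digits 0–9): 4.48944/2 → 2, 3.72748/1 → 3; chars 23.
Subsquare (5′×2.5′, letters a–x): 0.48944/0.0833333 → 5 → f, 0.72748/0.0416667 → 17 → r; chars fr.
Extended square (30″×15″, digits 0–9): 0.07277/0.00833333 → 8, 0.01915/0.00416667 → 4; chars 84.

LQ23fr84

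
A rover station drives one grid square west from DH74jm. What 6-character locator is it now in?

DH74im

Longitude subsquare j = 9; −1 → 8 = i.
The latitude characters are unchanged.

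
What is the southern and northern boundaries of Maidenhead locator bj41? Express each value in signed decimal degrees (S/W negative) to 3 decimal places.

Field B=1, J=9: +1·20° lon, +9·10° lat → SW at lon -160°, lat 0°.
Square 4, 1: +4·2° lon, +1·1° lat → SW at lon -152°, lat 1°.
Cell spans 2° lon × 1° lat.
south 1.000, north 2.000.

1.000, 2.000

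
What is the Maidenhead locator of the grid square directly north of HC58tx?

HC59ta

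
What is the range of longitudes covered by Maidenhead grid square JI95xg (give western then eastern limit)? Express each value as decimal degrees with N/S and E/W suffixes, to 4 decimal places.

19.9167° E, 20.0000° E

Field J=9, I=8: +9·20° lon, +8·10° lat → SW at lon 0°, lat -10°.
Square 9, 5: +9·2° lon, +5·1° lat → SW at lon 18°, lat -5°.
Subsquare x=23, g=6: +23·0.0833333° lon, +6·0.0416667° lat → SW at lon 19.9167°, lat -4.75°.
Cell spans 0.0833333° lon × 0.0416667° lat.
west 19.9167° E, east 20.0000° E.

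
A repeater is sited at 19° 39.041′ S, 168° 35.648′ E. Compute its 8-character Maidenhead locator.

RH40hi13

Shift to the Maidenhead origin (180°W, 90°S): lon 348.59413, lat 70.34932.
Field (20°×10°, letters A–R): 348.59413/20 → 17 → R, 70.34932/10 → 7 → H; chars RH.
Square (2°×1°, digits 0–9): 8.59413/2 → 4, 0.34932/1 → 0; chars 40.
Subsquare (5′×2.5′, letters a–x): 0.59413/0.0833333 → 7 → h, 0.34932/0.0416667 → 8 → i; chars hi.
Extended square (30″×15″, digits 0–9): 0.01080/0.00833333 → 1, 0.01598/0.00416667 → 3; chars 13.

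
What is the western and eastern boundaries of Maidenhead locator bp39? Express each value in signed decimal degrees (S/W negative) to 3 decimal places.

-154.000, -152.000

Field B=1, P=15: +1·20° lon, +15·10° lat → SW at lon -160°, lat 60°.
Square 3, 9: +3·2° lon, +9·1° lat → SW at lon -154°, lat 69°.
Cell spans 2° lon × 1° lat.
west -154.000, east -152.000.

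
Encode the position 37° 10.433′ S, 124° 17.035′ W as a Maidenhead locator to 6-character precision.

Add 180° to longitude and 90° to latitude: 55.7161, 52.8261.
Field (20°×10°, letters A–R): 55.7161/20 → 2 → C, 52.8261/10 → 5 → F; chars CF.
Square (2°×1°, digits 0–9): 15.7161/2 → 7, 2.8261/1 → 2; chars 72.
Subsquare (5′×2.5′, letters a–x): 1.7161/0.0833333 → 20 → u, 0.8261/0.0416667 → 19 → t; chars ut.

CF72ut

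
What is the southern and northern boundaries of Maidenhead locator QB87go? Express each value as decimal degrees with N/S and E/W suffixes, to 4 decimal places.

72.4167° S, 72.3750° S

Field Q=16, B=1: +16·20° lon, +1·10° lat → SW at lon 140°, lat -80°.
Square 8, 7: +8·2° lon, +7·1° lat → SW at lon 156°, lat -73°.
Subsquare g=6, o=14: +6·0.0833333° lon, +14·0.0416667° lat → SW at lon 156.5°, lat -72.4167°.
Cell spans 0.0833333° lon × 0.0416667° lat.
south 72.4167° S, north 72.3750° S.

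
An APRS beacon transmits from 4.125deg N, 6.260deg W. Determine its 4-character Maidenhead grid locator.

Add 180° to longitude and 90° to latitude: 173.74, 94.12.
Field: 173.74/20 → 8 → I, 94.12/10 → 9 → J; chars IJ.
Square: 13.74/2 → 6, 4.12/1 → 4; chars 64.

IJ64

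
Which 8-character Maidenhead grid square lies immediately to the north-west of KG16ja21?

KG16ja12

Longitude extended square 2; −1 → 1.
Latitude extended square 1; +1 → 2.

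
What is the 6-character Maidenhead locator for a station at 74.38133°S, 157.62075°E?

Offset from 180°W / 90°S: lon 337.6207°, lat 15.6187°.
Field: lon ⌊337.6207/20⌋ = 16 → Q; lat ⌊15.6187/10⌋ = 1 → B.
Square: lon ⌊17.6207/2⌋ = 8; lat ⌊5.6187/1⌋ = 5.
Subsquare: lon ⌊1.6207/0.0833333⌋ = 19 → t; lat ⌊0.6187/0.0416667⌋ = 14 → o.

QB85to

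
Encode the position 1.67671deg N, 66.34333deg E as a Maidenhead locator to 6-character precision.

Offset from 180°W / 90°S: lon 246.3433°, lat 91.6767°.
Field: lon ⌊246.3433/20⌋ = 12 → M; lat ⌊91.6767/10⌋ = 9 → J.
Square: lon ⌊6.3433/2⌋ = 3; lat ⌊1.6767/1⌋ = 1.
Subsquare: lon ⌊0.3433/0.0833333⌋ = 4 → e; lat ⌊0.6767/0.0416667⌋ = 16 → q.

MJ31eq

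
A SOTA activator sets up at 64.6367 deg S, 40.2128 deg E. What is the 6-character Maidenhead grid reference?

Shift to the Maidenhead origin (180°W, 90°S): lon 220.2128, lat 25.3633.
Field: lon ⌊220.2128/20⌋ = 11 → L; lat ⌊25.3633/10⌋ = 2 → C.
Square: lon ⌊0.2128/2⌋ = 0; lat ⌊5.3633/1⌋ = 5.
Subsquare: lon ⌊0.2128/0.0833333⌋ = 2 → c; lat ⌊0.3633/0.0416667⌋ = 8 → i.

LC05ci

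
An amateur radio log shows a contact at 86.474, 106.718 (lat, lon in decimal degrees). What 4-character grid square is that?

OR36

Shift to the Maidenhead origin (180°W, 90°S): lon 286.72, lat 176.47.
Field: lon ⌊286.72/20⌋ = 14 → O; lat ⌊176.47/10⌋ = 17 → R.
Square: lon ⌊6.72/2⌋ = 3; lat ⌊6.47/1⌋ = 6.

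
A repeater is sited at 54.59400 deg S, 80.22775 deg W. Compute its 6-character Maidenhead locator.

Shift to the Maidenhead origin (180°W, 90°S): lon 99.7722, lat 35.4060.
Field: 99.7722/20 → 4 → E, 35.4060/10 → 3 → D; chars ED.
Square: 19.7722/2 → 9, 5.4060/1 → 5; chars 95.
Subsquare: 1.7722/0.0833333 → 21 → v, 0.4060/0.0416667 → 9 → j; chars vj.

ED95vj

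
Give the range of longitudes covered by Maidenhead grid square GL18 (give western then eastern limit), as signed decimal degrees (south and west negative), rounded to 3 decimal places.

Field G=6, L=11: +6·20° lon, +11·10° lat → SW at lon -60°, lat 20°.
Square 1, 8: +1·2° lon, +8·1° lat → SW at lon -58°, lat 28°.
Cell spans 2° lon × 1° lat.
west -58.000, east -56.000.

-58.000, -56.000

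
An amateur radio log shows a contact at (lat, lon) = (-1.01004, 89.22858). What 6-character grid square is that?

Offset from 180°W / 90°S: lon 269.2286°, lat 88.9900°.
Field: lon ⌊269.2286/20⌋ = 13 → N; lat ⌊88.9900/10⌋ = 8 → I.
Square: lon ⌊9.2286/2⌋ = 4; lat ⌊8.9900/1⌋ = 8.
Subsquare: lon ⌊1.2286/0.0833333⌋ = 14 → o; lat ⌊0.9900/0.0416667⌋ = 23 → x.

NI48ox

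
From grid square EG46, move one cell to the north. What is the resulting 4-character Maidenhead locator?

EG47

Latitude square 6; +1 → 7.
The longitude characters are unchanged.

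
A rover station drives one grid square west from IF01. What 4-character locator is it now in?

HF91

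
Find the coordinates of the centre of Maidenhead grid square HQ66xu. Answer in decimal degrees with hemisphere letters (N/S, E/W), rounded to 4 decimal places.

76.8542° N, 26.0417° W

Field H=7, Q=16: +7·20° lon, +16·10° lat → SW at lon -40°, lat 70°.
Square 6, 6: +6·2° lon, +6·1° lat → SW at lon -28°, lat 76°.
Subsquare x=23, u=20: +23·0.0833333° lon, +20·0.0416667° lat → SW at lon -26.0833°, lat 76.8333°.
Cell spans 0.0833333° lon × 0.0416667° lat. Centre is SW corner plus half of each.
latitude 76.8542° N, longitude 26.0417° W.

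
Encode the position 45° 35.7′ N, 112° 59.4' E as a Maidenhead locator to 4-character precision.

Add 180° to longitude and 90° to latitude: 292.99, 135.59.
Field: lon ⌊292.99/20⌋ = 14 → O; lat ⌊135.59/10⌋ = 13 → N.
Square: lon ⌊12.99/2⌋ = 6; lat ⌊5.59/1⌋ = 5.

ON65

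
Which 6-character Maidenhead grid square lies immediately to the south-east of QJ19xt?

QJ29as

Longitude subsquare x = 23; +1 → 24, wraps to 0 = a, carry into square.
Longitude square 1; +1 → 2.
Latitude subsquare t = 19; −1 → 18 = s.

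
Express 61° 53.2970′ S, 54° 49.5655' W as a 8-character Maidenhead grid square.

GC28oc06

Shift to the Maidenhead origin (180°W, 90°S): lon 125.17391, lat 28.11172.
Field: lon ⌊125.17391/20⌋ = 6 → G; lat ⌊28.11172/10⌋ = 2 → C.
Square: lon ⌊5.17391/2⌋ = 2; lat ⌊8.11172/1⌋ = 8.
Subsquare: lon ⌊1.17391/0.0833333⌋ = 14 → o; lat ⌊0.11172/0.0416667⌋ = 2 → c.
Extended square: lon ⌊0.00724/0.00833333⌋ = 0; lat ⌊0.02838/0.00416667⌋ = 6.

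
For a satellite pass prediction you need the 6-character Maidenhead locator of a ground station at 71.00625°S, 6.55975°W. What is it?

Shift to the Maidenhead origin (180°W, 90°S): lon 173.4402, lat 18.9938.
Field: lon ⌊173.4402/20⌋ = 8 → I; lat ⌊18.9938/10⌋ = 1 → B.
Square: lon ⌊13.4402/2⌋ = 6; lat ⌊8.9938/1⌋ = 8.
Subsquare: lon ⌊1.4402/0.0833333⌋ = 17 → r; lat ⌊0.9938/0.0416667⌋ = 23 → x.

IB68rx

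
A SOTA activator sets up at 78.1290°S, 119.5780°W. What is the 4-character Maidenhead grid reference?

Add 180° to longitude and 90° to latitude: 60.42, 11.87.
Field: lon ⌊60.42/20⌋ = 3 → D; lat ⌊11.87/10⌋ = 1 → B.
Square: lon ⌊0.42/2⌋ = 0; lat ⌊1.87/1⌋ = 1.

DB01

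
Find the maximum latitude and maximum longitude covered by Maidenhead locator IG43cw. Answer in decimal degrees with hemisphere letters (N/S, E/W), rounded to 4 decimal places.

Field I=8, G=6: +8·20° lon, +6·10° lat → SW at lon -20°, lat -30°.
Square 4, 3: +4·2° lon, +3·1° lat → SW at lon -12°, lat -27°.
Subsquare c=2, w=22: +2·0.0833333° lon, +22·0.0416667° lat → SW at lon -11.8333°, lat -26.0833°.
Cell spans 0.0833333° lon × 0.0416667° lat. NE corner is SW corner plus one full cell.
latitude 26.0417° S, longitude 11.7500° W.

26.0417° S, 11.7500° W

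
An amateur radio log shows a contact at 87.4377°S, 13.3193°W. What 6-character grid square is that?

IA32in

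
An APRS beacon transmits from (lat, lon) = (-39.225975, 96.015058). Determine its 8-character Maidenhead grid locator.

NF80as15

Shift to the Maidenhead origin (180°W, 90°S): lon 276.01506, lat 50.77403.
Field: 276.01506/20 → 13 → N, 50.77403/10 → 5 → F; chars NF.
Square: 16.01506/2 → 8, 0.77403/1 → 0; chars 80.
Subsquare: 0.01506/0.0833333 → 0 → a, 0.77403/0.0416667 → 18 → s; chars as.
Extended square: 0.01506/0.00833333 → 1, 0.02403/0.00416667 → 5; chars 15.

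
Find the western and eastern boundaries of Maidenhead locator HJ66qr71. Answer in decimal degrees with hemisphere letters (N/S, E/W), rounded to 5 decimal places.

Field H=7, J=9: +7·20° lon, +9·10° lat → SW at lon -40°, lat 0°.
Square 6, 6: +6·2° lon, +6·1° lat → SW at lon -28°, lat 6°.
Subsquare q=16, r=17: +16·0.0833333° lon, +17·0.0416667° lat → SW at lon -26.6667°, lat 6.70833°.
Extended square 7, 1: +7·0.00833333° lon, +1·0.00416667° lat → SW at lon -26.6083°, lat 6.7125°.
Cell spans 0.00833333° lon × 0.00416667° lat.
west 26.60833° W, east 26.60000° W.

26.60833° W, 26.60000° W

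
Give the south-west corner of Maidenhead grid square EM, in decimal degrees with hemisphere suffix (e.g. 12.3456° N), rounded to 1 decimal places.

30.0° N, 100.0° W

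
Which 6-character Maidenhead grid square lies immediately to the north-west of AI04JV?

Longitude subsquare j = 9; −1 → 8 = i.
Latitude subsquare v = 21; +1 → 22 = w.

AI04iw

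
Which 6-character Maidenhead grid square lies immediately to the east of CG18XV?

CG28av

Longitude subsquare x = 23; +1 → 24, wraps to 0 = a, carry into square.
Longitude square 1; +1 → 2.
The latitude characters are unchanged.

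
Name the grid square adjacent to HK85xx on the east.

HK95ax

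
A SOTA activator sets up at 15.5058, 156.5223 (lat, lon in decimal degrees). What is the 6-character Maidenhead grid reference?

QK85gm

Offset from 180°W / 90°S: lon 336.5223°, lat 105.5058°.
Field: 336.5223/20 → 16 → Q, 105.5058/10 → 10 → K; chars QK.
Square: 16.5223/2 → 8, 5.5058/1 → 5; chars 85.
Subsquare: 0.5223/0.0833333 → 6 → g, 0.5058/0.0416667 → 12 → m; chars gm.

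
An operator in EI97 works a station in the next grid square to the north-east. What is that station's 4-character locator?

Longitude square 9; +1 → 10, wraps to 0, carry into field.
Longitude field E = 4; +1 → 5 = F.
Latitude square 7; +1 → 8.

FI08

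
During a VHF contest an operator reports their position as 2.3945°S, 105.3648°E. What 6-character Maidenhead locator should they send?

Shift to the Maidenhead origin (180°W, 90°S): lon 285.3648, lat 87.6055.
Field: 285.3648/20 → 14 → O, 87.6055/10 → 8 → I; chars OI.
Square: 5.3648/2 → 2, 7.6055/1 → 7; chars 27.
Subsquare: 1.3648/0.0833333 → 16 → q, 0.6055/0.0416667 → 14 → o; chars qo.

OI27qo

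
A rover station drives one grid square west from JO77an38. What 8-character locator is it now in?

JO77an28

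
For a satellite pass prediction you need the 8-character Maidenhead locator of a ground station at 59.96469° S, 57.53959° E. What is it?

Shift to the Maidenhead origin (180°W, 90°S): lon 237.53959, lat 30.03531.
Field (20°×10°, letters A–R): 237.53959/20 → 11 → L, 30.03531/10 → 3 → D; chars LD.
Square (2°×1°, digits 0–9): 17.53959/2 → 8, 0.03531/1 → 0; chars 80.
Subsquare (5′×2.5′, letters a–x): 1.53959/0.0833333 → 18 → s, 0.03531/0.0416667 → 0 → a; chars sa.
Extended square (30″×15″, digits 0–9): 0.03959/0.00833333 → 4, 0.03531/0.00416667 → 8; chars 48.

LD80sa48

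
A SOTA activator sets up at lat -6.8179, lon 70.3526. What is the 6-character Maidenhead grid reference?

Add 180° to longitude and 90° to latitude: 250.3526, 83.1821.
Field: 250.3526/20 → 12 → M, 83.1821/10 → 8 → I; chars MI.
Square: 10.3526/2 → 5, 3.1821/1 → 3; chars 53.
Subsquare: 0.3526/0.0833333 → 4 → e, 0.1821/0.0416667 → 4 → e; chars ee.

MI53ee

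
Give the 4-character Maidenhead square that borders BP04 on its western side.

Longitude square 0; −1 → -1, wraps to 9, carry into field.
Longitude field B = 1; −1 → 0 = A.
The latitude characters are unchanged.

AP94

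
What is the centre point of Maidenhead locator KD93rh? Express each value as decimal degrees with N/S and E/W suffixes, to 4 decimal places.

Field K=10, D=3: +10·20° lon, +3·10° lat → SW at lon 20°, lat -60°.
Square 9, 3: +9·2° lon, +3·1° lat → SW at lon 38°, lat -57°.
Subsquare r=17, h=7: +17·0.0833333° lon, +7·0.0416667° lat → SW at lon 39.4167°, lat -56.7083°.
Cell spans 0.0833333° lon × 0.0416667° lat. Centre is SW corner plus half of each.
latitude 56.6875° S, longitude 39.4583° E.

56.6875° S, 39.4583° E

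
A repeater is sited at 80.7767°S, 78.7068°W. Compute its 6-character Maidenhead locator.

FA09pf

Offset from 180°W / 90°S: lon 101.2932°, lat 9.2233°.
Field: lon ⌊101.2932/20⌋ = 5 → F; lat ⌊9.2233/10⌋ = 0 → A.
Square: lon ⌊1.2932/2⌋ = 0; lat ⌊9.2233/1⌋ = 9.
Subsquare: lon ⌊1.2932/0.0833333⌋ = 15 → p; lat ⌊0.2233/0.0416667⌋ = 5 → f.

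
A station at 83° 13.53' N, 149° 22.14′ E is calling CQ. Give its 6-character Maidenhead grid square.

QR43qf

Offset from 180°W / 90°S: lon 329.3690°, lat 173.2255°.
Field: 329.3690/20 → 16 → Q, 173.2255/10 → 17 → R; chars QR.
Square: 9.3690/2 → 4, 3.2255/1 → 3; chars 43.
Subsquare: 1.3690/0.0833333 → 16 → q, 0.2255/0.0416667 → 5 → f; chars qf.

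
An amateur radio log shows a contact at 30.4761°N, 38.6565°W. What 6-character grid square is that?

HM00ql

Offset from 180°W / 90°S: lon 141.3435°, lat 120.4761°.
Field (20°×10°, letters A–R): 141.3435/20 → 7 → H, 120.4761/10 → 12 → M; chars HM.
Square (2°×1°, digits 0–9): 1.3435/2 → 0, 0.4761/1 → 0; chars 00.
Subsquare (5′×2.5′, letters a–x): 1.3435/0.0833333 → 16 → q, 0.4761/0.0416667 → 11 → l; chars ql.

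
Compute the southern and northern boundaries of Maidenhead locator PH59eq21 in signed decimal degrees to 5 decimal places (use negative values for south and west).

-10.32917, -10.32500

Field P=15, H=7: +15·20° lon, +7·10° lat → SW at lon 120°, lat -20°.
Square 5, 9: +5·2° lon, +9·1° lat → SW at lon 130°, lat -11°.
Subsquare e=4, q=16: +4·0.0833333° lon, +16·0.0416667° lat → SW at lon 130.333°, lat -10.3333°.
Extended square 2, 1: +2·0.00833333° lon, +1·0.00416667° lat → SW at lon 130.35°, lat -10.3292°.
Cell spans 0.00833333° lon × 0.00416667° lat.
south -10.32917, north -10.32500.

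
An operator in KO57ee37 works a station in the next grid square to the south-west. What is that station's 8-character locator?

KO57ee26

Longitude extended square 3; −1 → 2.
Latitude extended square 7; −1 → 6.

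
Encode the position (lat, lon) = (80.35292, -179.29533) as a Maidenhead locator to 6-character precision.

Offset from 180°W / 90°S: lon 0.7047°, lat 170.3529°.
Field: 0.7047/20 → 0 → A, 170.3529/10 → 17 → R; chars AR.
Square: 0.7047/2 → 0, 0.3529/1 → 0; chars 00.
Subsquare: 0.7047/0.0833333 → 8 → i, 0.3529/0.0416667 → 8 → i; chars ii.

AR00ii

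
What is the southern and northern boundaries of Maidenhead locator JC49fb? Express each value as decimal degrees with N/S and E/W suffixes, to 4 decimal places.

60.9583° S, 60.9167° S

Field J=9, C=2: +9·20° lon, +2·10° lat → SW at lon 0°, lat -70°.
Square 4, 9: +4·2° lon, +9·1° lat → SW at lon 8°, lat -61°.
Subsquare f=5, b=1: +5·0.0833333° lon, +1·0.0416667° lat → SW at lon 8.41667°, lat -60.9583°.
Cell spans 0.0833333° lon × 0.0416667° lat.
south 60.9583° S, north 60.9167° S.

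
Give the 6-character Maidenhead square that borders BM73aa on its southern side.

BM72ax

Latitude subsquare a = 0; −1 → -1, wraps to 23 = x, carry into square.
Latitude square 3; −1 → 2.
The longitude characters are unchanged.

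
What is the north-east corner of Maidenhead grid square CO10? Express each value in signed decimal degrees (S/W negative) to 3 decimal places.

51.000, -136.000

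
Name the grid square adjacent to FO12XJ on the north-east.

FO22ak

Longitude subsquare x = 23; +1 → 24, wraps to 0 = a, carry into square.
Longitude square 1; +1 → 2.
Latitude subsquare j = 9; +1 → 10 = k.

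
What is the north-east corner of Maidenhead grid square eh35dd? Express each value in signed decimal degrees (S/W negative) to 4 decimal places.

-14.8333, -93.6667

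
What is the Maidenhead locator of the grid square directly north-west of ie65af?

Longitude subsquare a = 0; −1 → -1, wraps to 23 = x, carry into square.
Longitude square 6; −1 → 5.
Latitude subsquare f = 5; +1 → 6 = g.

IE55xg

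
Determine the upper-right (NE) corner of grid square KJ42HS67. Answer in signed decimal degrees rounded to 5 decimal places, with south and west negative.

2.78333, 28.64167

Field K=10, J=9: +10·20° lon, +9·10° lat → SW at lon 20°, lat 0°.
Square 4, 2: +4·2° lon, +2·1° lat → SW at lon 28°, lat 2°.
Subsquare h=7, s=18: +7·0.0833333° lon, +18·0.0416667° lat → SW at lon 28.5833°, lat 2.75°.
Extended square 6, 7: +6·0.00833333° lon, +7·0.00416667° lat → SW at lon 28.6333°, lat 2.77917°.
Cell spans 0.00833333° lon × 0.00416667° lat. NE corner is SW corner plus one full cell.
latitude 2.78333, longitude 28.64167.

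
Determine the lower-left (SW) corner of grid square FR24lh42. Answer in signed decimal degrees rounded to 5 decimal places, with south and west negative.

84.30000, -75.05000

Field F=5, R=17: +5·20° lon, +17·10° lat → SW at lon -80°, lat 80°.
Square 2, 4: +2·2° lon, +4·1° lat → SW at lon -76°, lat 84°.
Subsquare l=11, h=7: +11·0.0833333° lon, +7·0.0416667° lat → SW at lon -75.0833°, lat 84.2917°.
Extended square 4, 2: +4·0.00833333° lon, +2·0.00416667° lat → SW at lon -75.05°, lat 84.3°.
latitude 84.30000, longitude -75.05000.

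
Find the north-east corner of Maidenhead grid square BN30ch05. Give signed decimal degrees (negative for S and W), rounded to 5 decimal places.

40.31667, -153.82500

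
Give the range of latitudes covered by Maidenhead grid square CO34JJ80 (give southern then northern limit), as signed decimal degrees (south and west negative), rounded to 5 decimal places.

Field C=2, O=14: +2·20° lon, +14·10° lat → SW at lon -140°, lat 50°.
Square 3, 4: +3·2° lon, +4·1° lat → SW at lon -134°, lat 54°.
Subsquare j=9, j=9: +9·0.0833333° lon, +9·0.0416667° lat → SW at lon -133.25°, lat 54.375°.
Extended square 8, 0: +8·0.00833333° lon, +0·0.00416667° lat → SW at lon -133.183°, lat 54.375°.
Cell spans 0.00833333° lon × 0.00416667° lat.
south 54.37500, north 54.37917.

54.37500, 54.37917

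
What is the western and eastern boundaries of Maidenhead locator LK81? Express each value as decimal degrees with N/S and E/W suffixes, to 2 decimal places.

56.00° E, 58.00° E

Field L=11, K=10: +11·20° lon, +10·10° lat → SW at lon 40°, lat 10°.
Square 8, 1: +8·2° lon, +1·1° lat → SW at lon 56°, lat 11°.
Cell spans 2° lon × 1° lat.
west 56.00° E, east 58.00° E.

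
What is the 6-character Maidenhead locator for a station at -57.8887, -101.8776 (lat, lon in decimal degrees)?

Shift to the Maidenhead origin (180°W, 90°S): lon 78.1224, lat 32.1113.
Field: 78.1224/20 → 3 → D, 32.1113/10 → 3 → D; chars DD.
Square: 18.1224/2 → 9, 2.1113/1 → 2; chars 92.
Subsquare: 0.1224/0.0833333 → 1 → b, 0.1113/0.0416667 → 2 → c; chars bc.

DD92bc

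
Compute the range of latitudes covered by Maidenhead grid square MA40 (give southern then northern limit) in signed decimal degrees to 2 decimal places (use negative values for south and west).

-90.00, -89.00

Field M=12, A=0: +12·20° lon, +0·10° lat → SW at lon 60°, lat -90°.
Square 4, 0: +4·2° lon, +0·1° lat → SW at lon 68°, lat -90°.
Cell spans 2° lon × 1° lat.
south -90.00, north -89.00.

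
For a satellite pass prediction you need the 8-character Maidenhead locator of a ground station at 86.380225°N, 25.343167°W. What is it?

HR76hj81

Shift to the Maidenhead origin (180°W, 90°S): lon 154.65683, lat 176.38022.
Field: lon ⌊154.65683/20⌋ = 7 → H; lat ⌊176.38022/10⌋ = 17 → R.
Square: lon ⌊14.65683/2⌋ = 7; lat ⌊6.38022/1⌋ = 6.
Subsquare: lon ⌊0.65683/0.0833333⌋ = 7 → h; lat ⌊0.38022/0.0416667⌋ = 9 → j.
Extended square: lon ⌊0.07350/0.00833333⌋ = 8; lat ⌊0.00522/0.00416667⌋ = 1.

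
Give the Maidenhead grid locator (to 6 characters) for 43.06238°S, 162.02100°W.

AE86xw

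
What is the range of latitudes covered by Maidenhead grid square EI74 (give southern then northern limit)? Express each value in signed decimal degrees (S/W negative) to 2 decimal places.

Field E=4, I=8: +4·20° lon, +8·10° lat → SW at lon -100°, lat -10°.
Square 7, 4: +7·2° lon, +4·1° lat → SW at lon -86°, lat -6°.
Cell spans 2° lon × 1° lat.
south -6.00, north -5.00.

-6.00, -5.00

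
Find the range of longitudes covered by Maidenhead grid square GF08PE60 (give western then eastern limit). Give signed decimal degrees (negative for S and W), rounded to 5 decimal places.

-58.70000, -58.69167

Field G=6, F=5: +6·20° lon, +5·10° lat → SW at lon -60°, lat -40°.
Square 0, 8: +0·2° lon, +8·1° lat → SW at lon -60°, lat -32°.
Subsquare p=15, e=4: +15·0.0833333° lon, +4·0.0416667° lat → SW at lon -58.75°, lat -31.8333°.
Extended square 6, 0: +6·0.00833333° lon, +0·0.00416667° lat → SW at lon -58.7°, lat -31.8333°.
Cell spans 0.00833333° lon × 0.00416667° lat.
west -58.70000, east -58.69167.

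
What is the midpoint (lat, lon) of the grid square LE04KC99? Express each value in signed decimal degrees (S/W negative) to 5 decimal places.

Field L=11, E=4: +11·20° lon, +4·10° lat → SW at lon 40°, lat -50°.
Square 0, 4: +0·2° lon, +4·1° lat → SW at lon 40°, lat -46°.
Subsquare k=10, c=2: +10·0.0833333° lon, +2·0.0416667° lat → SW at lon 40.8333°, lat -45.9167°.
Extended square 9, 9: +9·0.00833333° lon, +9·0.00416667° lat → SW at lon 40.9083°, lat -45.8792°.
Cell spans 0.00833333° lon × 0.00416667° lat. Centre is SW corner plus half of each.
latitude -45.87708, longitude 40.91250.

-45.87708, 40.91250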